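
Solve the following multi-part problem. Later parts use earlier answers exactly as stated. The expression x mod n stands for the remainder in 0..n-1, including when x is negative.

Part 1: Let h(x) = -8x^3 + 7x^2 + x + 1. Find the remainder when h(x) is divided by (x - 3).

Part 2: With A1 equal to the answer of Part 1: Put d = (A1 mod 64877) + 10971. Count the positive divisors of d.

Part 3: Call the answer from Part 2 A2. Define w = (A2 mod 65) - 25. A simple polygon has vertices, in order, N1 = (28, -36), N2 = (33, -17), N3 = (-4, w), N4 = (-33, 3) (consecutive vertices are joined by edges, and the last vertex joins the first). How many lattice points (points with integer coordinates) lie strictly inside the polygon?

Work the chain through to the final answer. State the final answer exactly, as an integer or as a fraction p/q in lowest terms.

438

Part 1: remainder = value at the root: -8*(3)^3 + 7*(3)^2 + 1*(3)^1 + 1 = (-216) + (63) + (3) + (1) = -149; answer -149
Part 2: A1 = -149; d = 75699; 75699 = 3^2 * 13 * 647; number of divisors = (2+1) * (1+1) * (1+1) = 12; answer 12
Part 3: A2 = 12; w = -13; cross terms: (28*-17 - 33*-36)=712, (33*-13 - -4*-17)=-497, (-4*3 - -33*-13)=-441, (-33*-36 - 28*3)=1104; twice the area = |878| = 878; area = 439; boundary points = 1 + 1 + 1 + 1 = 4; strictly interior points = area - boundary/2 + 1 = 438; answer 438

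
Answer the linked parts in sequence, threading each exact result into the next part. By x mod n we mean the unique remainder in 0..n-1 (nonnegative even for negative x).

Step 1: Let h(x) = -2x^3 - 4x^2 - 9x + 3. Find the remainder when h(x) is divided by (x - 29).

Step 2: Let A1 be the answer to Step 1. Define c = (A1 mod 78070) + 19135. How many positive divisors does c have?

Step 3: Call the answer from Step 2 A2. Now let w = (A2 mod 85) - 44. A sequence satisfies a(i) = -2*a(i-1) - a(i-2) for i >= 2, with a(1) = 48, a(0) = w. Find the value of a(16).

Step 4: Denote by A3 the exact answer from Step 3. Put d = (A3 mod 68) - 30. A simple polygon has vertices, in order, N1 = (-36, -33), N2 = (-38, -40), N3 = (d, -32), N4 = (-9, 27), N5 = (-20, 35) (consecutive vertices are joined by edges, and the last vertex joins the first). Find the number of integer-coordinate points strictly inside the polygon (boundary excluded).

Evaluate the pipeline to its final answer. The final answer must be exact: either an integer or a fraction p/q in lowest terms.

2630

Step 1: remainder = value at the root: -2*(29)^3 - 4*(29)^2 - 9*(29)^1 + 3 = (-48778) + (-3364) + (-261) + (3) = -52400; answer -52400
Step 2: A1 = -52400; c = 44805; 44805 = 3 * 5 * 29 * 103; number of divisors = (1+1) * (1+1) * (1+1) * (1+1) = 16; answer 16
Step 3: A2 = 16; w = -28; a(2) = -2*(48) - 1*(-28) = -68; iterating: a(2)=-68, a(3)=88, a(4)=-108, a(5)=128, a(6)=-148, a(7)=168, a(8)=-188, a(9)=208, a(10)=-228, a(11)=248, a(12)=-268, a(13)=288, a(14)=-308, a(15)=328, a(16)=-348; answer -348
Step 4: A3 = -348; d = 30; cross terms: (-36*-40 - -38*-33)=186, (-38*-32 - 30*-40)=2416, (30*27 - -9*-32)=522, (-9*35 - -20*27)=225, (-20*-33 - -36*35)=1920; twice the area = |5269| = 5269; area = 5269/2; boundary points = 1 + 4 + 1 + 1 + 4 = 11; strictly interior points = area - boundary/2 + 1 = 2630; answer 2630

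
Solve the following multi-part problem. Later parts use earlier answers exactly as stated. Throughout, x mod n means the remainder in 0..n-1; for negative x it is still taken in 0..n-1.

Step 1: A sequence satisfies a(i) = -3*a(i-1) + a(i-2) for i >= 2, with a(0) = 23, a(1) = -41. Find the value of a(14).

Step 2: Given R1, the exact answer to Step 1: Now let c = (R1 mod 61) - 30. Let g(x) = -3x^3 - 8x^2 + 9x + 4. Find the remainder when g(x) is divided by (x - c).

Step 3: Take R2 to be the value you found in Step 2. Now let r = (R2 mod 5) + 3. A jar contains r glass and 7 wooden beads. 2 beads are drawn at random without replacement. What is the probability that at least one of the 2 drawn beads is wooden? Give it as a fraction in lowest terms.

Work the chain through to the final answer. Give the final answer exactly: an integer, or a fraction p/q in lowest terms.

Step 1: a(2) = -3*(-41) + 1*(23) = 146; iterating: a(2)=146, a(3)=-479, a(4)=1583, a(5)=-5228, a(6)=17267, a(7)=-57029, a(8)=188354, a(9)=-622091, a(10)=2054627, a(11)=-6785972, a(12)=22412543, a(13)=-74023601, a(14)=244483346; answer 244483346
Step 2: R1 = 244483346; c = 13; remainder = value at the root: -3*(13)^3 - 8*(13)^2 + 9*(13)^1 + 4 = (-6591) + (-1352) + (117) + (4) = -7822; answer -7822
Step 3: R2 = -7822; r = 6; total draws C(13,2) = 78; complement C(6,2) = 15; favorable 78 - 15 = 63; P = 21/26; answer 21/26

21/26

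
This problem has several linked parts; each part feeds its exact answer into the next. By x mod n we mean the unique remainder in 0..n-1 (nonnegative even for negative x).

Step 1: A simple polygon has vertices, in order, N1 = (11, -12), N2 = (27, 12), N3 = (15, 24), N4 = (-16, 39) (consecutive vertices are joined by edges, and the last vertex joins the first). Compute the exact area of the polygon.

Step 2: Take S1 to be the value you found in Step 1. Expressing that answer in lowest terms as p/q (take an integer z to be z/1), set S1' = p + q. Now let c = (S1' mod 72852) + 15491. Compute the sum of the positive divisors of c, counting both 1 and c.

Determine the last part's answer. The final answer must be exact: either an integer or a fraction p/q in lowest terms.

Step 1: cross terms: (11*12 - 27*-12)=456, (27*24 - 15*12)=468, (15*39 - -16*24)=969, (-16*-12 - 11*39)=-237; twice the area = |1656| = 1656; area = 828; answer 828
Step 2: S1 = 828; threaded value p + q = 829; c = 16320; 16320 = 2^6 * 3 * 5 * 17; sigma = (1 + 2 + 4 + 8 + 16 + 32 + 64) * (1 + 3) * (1 + 5) * (1 + 17) = 127 * 4 * 6 * 18 = 54864; answer 54864

54864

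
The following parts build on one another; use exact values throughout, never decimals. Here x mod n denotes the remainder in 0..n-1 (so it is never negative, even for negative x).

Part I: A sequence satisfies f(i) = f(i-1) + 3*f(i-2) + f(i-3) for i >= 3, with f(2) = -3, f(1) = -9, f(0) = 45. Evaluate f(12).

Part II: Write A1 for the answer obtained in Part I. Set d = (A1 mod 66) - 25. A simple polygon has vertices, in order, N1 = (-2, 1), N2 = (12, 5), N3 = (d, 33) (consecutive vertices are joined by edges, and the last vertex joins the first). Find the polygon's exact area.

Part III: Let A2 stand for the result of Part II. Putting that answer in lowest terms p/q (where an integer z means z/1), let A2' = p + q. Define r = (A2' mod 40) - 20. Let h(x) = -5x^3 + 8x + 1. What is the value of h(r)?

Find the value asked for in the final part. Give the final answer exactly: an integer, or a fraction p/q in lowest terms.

Part I: f(3) = 1*(-3) + 3*(-9) + 1*(45) = 15; iterating: f(3)=15, f(4)=-3, f(5)=39, f(6)=45, f(7)=159, f(8)=333, f(9)=855, f(10)=2013, f(11)=4911, f(12)=11805; answer 11805
Part II: A1 = 11805; d = 32; cross terms: (-2*5 - 12*1)=-22, (12*33 - 32*5)=236, (32*1 - -2*33)=98; twice the area = |312| = 312; area = 156; answer 156
Part III: A2 = 156; threaded value p + q = 157; r = 17; -5*(17)^3 + 8*(17)^1 + 1 = (-24565) + (136) + (1) = -24428; answer -24428

-24428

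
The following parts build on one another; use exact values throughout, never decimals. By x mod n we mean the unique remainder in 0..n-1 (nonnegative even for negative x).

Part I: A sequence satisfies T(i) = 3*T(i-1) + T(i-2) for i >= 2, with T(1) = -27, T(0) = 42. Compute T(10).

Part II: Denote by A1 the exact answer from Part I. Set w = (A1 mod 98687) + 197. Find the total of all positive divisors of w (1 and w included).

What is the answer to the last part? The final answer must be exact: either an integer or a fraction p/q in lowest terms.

Part I: T(2) = 3*(-27) + 1*(42) = -39; iterating: T(2)=-39, T(3)=-144, T(4)=-471, T(5)=-1557, T(6)=-5142, T(7)=-16983, T(8)=-56091, T(9)=-185256, T(10)=-611859; answer -611859
Part II: A1 = -611859; w = 79147; 79147 is prime, so its only divisors are 1 and 79147; sigma = 1 + 79147 = 79148; answer 79148

79148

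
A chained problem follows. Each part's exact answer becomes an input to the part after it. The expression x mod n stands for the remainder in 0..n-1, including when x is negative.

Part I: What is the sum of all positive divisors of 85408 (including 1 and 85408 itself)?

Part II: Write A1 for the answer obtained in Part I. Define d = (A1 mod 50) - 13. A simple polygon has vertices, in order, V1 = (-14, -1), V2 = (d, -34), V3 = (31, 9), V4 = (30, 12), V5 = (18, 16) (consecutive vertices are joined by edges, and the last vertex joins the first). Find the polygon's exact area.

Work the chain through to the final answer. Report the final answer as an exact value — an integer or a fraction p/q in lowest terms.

Part I: 85408 = 2^5 * 17 * 157; sigma = (1 + 2 + 4 + 8 + 16 + 32) * (1 + 17) * (1 + 157) = 63 * 18 * 158 = 179172; answer 179172
Part II: A1 = 179172; d = 9; cross terms: (-14*-34 - 9*-1)=485, (9*9 - 31*-34)=1135, (31*12 - 30*9)=102, (30*16 - 18*12)=264, (18*-1 - -14*16)=206; twice the area = |2192| = 2192; area = 1096; answer 1096

1096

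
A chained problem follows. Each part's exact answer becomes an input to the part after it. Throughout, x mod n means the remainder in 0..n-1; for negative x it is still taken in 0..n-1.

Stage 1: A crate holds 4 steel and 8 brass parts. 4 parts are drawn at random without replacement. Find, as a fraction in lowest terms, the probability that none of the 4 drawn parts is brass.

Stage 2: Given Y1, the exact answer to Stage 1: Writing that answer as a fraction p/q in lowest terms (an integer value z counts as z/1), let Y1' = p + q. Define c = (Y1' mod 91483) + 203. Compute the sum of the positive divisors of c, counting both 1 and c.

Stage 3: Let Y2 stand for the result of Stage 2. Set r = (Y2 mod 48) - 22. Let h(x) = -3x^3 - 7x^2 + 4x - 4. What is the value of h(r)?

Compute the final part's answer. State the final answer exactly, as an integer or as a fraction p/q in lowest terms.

-48

Stage 1: total draws C(12,4) = 495; favorable C(4,4) = 1; P = 1/495; answer 1/495
Stage 2: Y1 = 1/495; threaded value p + q = 496; c = 699; 699 = 3 * 233; sigma = (1 + 3) * (1 + 233) = 4 * 234 = 936; answer 936
Stage 3: Y2 = 936; r = 2; -3*(2)^3 - 7*(2)^2 + 4*(2)^1 - 4 = (-24) + (-28) + (8) + (-4) = -48; answer -48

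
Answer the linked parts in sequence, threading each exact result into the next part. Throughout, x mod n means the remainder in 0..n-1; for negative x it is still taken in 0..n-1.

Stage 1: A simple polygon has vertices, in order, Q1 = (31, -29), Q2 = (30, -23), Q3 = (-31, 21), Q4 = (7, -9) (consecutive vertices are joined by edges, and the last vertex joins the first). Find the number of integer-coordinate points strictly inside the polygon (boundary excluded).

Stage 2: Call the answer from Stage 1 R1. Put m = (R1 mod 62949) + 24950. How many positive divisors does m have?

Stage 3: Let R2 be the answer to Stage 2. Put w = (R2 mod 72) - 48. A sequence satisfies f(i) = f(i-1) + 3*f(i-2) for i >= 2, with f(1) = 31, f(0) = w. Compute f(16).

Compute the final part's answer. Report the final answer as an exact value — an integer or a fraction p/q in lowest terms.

1307809

Stage 1: cross terms: (31*-23 - 30*-29)=157, (30*21 - -31*-23)=-83, (-31*-9 - 7*21)=132, (7*-29 - 31*-9)=76; twice the area = |282| = 282; area = 141; boundary points = 1 + 1 + 2 + 4 = 8; strictly interior points = area - boundary/2 + 1 = 138; answer 138
Stage 2: R1 = 138; m = 25088; 25088 = 2^9 * 7^2; number of divisors = (9+1) * (2+1) = 30; answer 30
Stage 3: R2 = 30; w = -18; f(2) = 1*(31) + 3*(-18) = -23; iterating: f(2)=-23, f(3)=70, f(4)=1, f(5)=211, f(6)=214, f(7)=847, f(8)=1489, f(9)=4030, f(10)=8497, f(11)=20587, f(12)=46078, f(13)=107839, f(14)=246073, f(15)=569590, f(16)=1307809; answer 1307809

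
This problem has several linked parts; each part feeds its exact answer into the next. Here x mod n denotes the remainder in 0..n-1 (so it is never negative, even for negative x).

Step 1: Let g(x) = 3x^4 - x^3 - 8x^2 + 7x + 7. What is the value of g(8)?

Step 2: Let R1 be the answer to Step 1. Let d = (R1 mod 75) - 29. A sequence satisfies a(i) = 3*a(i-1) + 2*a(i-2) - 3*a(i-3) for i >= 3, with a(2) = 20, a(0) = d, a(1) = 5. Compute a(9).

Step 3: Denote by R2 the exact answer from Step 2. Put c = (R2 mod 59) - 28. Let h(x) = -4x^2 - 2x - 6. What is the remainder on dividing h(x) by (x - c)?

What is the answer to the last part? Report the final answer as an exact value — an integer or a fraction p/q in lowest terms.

Step 1: 3*(8)^4 - 1*(8)^3 - 8*(8)^2 + 7*(8)^1 + 7 = (12288) + (-512) + (-512) + (56) + (7) = 11327; answer 11327
Step 2: R1 = 11327; d = -27; a(3) = 3*(20) + 2*(5) - 3*(-27) = 151; iterating: a(3)=151, a(4)=478, a(5)=1676, a(6)=5531, a(7)=18511, a(8)=61567, a(9)=205130; answer 205130
Step 3: R2 = 205130; c = 18; remainder = value at the root: -4*(18)^2 - 2*(18)^1 - 6 = (-1296) + (-36) + (-6) = -1338; answer -1338

-1338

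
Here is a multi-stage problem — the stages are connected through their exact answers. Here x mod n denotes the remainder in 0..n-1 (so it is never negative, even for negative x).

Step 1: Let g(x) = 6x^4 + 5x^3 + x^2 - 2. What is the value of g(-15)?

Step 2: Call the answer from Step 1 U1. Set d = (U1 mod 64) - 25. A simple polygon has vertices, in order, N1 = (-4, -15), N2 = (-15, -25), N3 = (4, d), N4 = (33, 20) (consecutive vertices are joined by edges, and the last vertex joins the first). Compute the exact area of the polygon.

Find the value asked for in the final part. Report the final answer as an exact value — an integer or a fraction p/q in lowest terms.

Step 1: 6*(-15)^4 + 5*(-15)^3 + 1*(-15)^2 - 2 = (303750) + (-16875) + (225) + (-2) = 287098; answer 287098
Step 2: U1 = 287098; d = 33; cross terms: (-4*-25 - -15*-15)=-125, (-15*33 - 4*-25)=-395, (4*20 - 33*33)=-1009, (33*-15 - -4*20)=-415; twice the area = |-1944| = 1944; area = 972; answer 972

972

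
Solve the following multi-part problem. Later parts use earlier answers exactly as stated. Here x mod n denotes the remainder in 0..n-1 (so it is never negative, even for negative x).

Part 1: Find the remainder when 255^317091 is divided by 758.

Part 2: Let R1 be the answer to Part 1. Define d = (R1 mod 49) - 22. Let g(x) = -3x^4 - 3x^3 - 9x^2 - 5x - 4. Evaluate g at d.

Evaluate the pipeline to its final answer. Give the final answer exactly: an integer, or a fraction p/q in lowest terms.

Part 1: squarings mod 758: 255^1=255, 255^2=595, 255^4=39, 255^8=5, 255^16=25, 255^32=625, 255^64=255, 255^128=595, 255^256=39, 255^512=5, 255^1024=25, 255^2048=625, 255^4096=255, 255^8192=595, 255^16384=39, 255^32768=5, 255^65536=25, 255^131072=625, 255^262144=255; 255^317091 = 255^1 * 255^2 * 255^32 * 255^128 * 255^512 * 255^1024 * 255^4096 * 255^16384 * 255^32768 * 255^262144 = 195 (mod 758); answer 195
Part 2: R1 = 195; d = 26; -3*(26)^4 - 3*(26)^3 - 9*(26)^2 - 5*(26)^1 - 4 = (-1370928) + (-52728) + (-6084) + (-130) + (-4) = -1429874; answer -1429874

-1429874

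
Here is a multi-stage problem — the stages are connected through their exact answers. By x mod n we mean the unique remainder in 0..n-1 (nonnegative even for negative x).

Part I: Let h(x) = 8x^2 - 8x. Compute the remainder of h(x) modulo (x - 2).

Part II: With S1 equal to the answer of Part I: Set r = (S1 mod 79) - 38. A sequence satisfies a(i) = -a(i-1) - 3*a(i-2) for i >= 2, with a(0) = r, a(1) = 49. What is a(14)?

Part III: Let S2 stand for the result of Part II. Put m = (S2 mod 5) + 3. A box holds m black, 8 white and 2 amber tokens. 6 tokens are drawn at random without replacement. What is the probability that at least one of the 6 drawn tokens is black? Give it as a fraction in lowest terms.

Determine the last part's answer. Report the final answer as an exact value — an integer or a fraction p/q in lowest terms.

Part I: remainder = value at the root: 8*(2)^2 - 8*(2)^1 = (32) + (-16) = 16; answer 16
Part II: S1 = 16; r = -22; a(2) = -1*(49) - 3*(-22) = 17; iterating: a(2)=17, a(3)=-164, a(4)=113, a(5)=379, a(6)=-718, a(7)=-419, a(8)=2573, a(9)=-1316, a(10)=-6403, a(11)=10351, a(12)=8858, a(13)=-39911, a(14)=13337; answer 13337
Part III: S2 = 13337; m = 5; total draws C(15,6) = 5005; complement C(10,6) = 210; favorable 5005 - 210 = 4795; P = 137/143; answer 137/143

137/143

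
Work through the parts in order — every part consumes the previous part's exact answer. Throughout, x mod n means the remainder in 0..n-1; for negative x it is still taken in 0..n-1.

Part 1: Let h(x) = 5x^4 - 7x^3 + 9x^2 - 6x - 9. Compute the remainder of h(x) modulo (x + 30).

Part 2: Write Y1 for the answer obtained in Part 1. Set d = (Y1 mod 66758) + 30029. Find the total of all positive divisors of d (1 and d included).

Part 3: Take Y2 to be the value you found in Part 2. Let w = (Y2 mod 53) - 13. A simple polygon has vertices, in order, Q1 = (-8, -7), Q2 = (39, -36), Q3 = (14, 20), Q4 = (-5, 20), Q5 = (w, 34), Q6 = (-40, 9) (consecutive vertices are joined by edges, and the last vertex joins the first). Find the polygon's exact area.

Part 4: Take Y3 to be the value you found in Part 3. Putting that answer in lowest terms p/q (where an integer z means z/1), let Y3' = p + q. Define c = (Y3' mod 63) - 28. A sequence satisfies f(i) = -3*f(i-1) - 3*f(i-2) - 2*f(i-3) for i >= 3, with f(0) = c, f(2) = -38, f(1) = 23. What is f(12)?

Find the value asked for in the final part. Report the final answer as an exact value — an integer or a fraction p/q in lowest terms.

Part 1: remainder = value at the root: 5*(-30)^4 - 7*(-30)^3 + 9*(-30)^2 - 6*(-30)^1 - 9 = (4050000) + (189000) + (8100) + (180) + (-9) = 4247271; answer 4247271
Part 2: Y1 = 4247271; d = 71546; 71546 = 2 * 83 * 431; sigma = (1 + 2) * (1 + 83) * (1 + 431) = 3 * 84 * 432 = 108864; answer 108864
Part 3: Y2 = 108864; w = -11; cross terms: (-8*-36 - 39*-7)=561, (39*20 - 14*-36)=1284, (14*20 - -5*20)=380, (-5*34 - -11*20)=50, (-11*9 - -40*34)=1261, (-40*-7 - -8*9)=352; twice the area = |3888| = 3888; area = 1944; answer 1944
Part 4: Y3 = 1944; threaded value p + q = 1945; c = 27; f(3) = -3*(-38) - 3*(23) - 2*(27) = -9; iterating: f(3)=-9, f(4)=95, f(5)=-182, f(6)=279, f(7)=-481, f(8)=970, f(9)=-2025, f(10)=4127, f(11)=-8246, f(12)=16407; answer 16407

16407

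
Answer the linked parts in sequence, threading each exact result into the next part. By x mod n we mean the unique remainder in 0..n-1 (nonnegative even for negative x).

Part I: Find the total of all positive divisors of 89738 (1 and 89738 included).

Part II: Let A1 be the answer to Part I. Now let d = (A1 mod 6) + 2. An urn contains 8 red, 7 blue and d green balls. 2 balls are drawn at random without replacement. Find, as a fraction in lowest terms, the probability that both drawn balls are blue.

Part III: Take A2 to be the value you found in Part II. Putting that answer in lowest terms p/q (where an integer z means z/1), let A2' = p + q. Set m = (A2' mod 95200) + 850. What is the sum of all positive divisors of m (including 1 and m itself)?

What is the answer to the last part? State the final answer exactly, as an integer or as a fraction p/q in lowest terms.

1080

Part I: 89738 = 2 * 11 * 4079; sigma = (1 + 2) * (1 + 11) * (1 + 4079) = 3 * 12 * 4080 = 146880; answer 146880
Part II: A1 = 146880; d = 2; total draws C(17,2) = 136; favorable C(7,2) = 21; P = 21/136; answer 21/136
Part III: A2 = 21/136; threaded value p + q = 157; m = 1007; 1007 = 19 * 53; sigma = (1 + 19) * (1 + 53) = 20 * 54 = 1080; answer 1080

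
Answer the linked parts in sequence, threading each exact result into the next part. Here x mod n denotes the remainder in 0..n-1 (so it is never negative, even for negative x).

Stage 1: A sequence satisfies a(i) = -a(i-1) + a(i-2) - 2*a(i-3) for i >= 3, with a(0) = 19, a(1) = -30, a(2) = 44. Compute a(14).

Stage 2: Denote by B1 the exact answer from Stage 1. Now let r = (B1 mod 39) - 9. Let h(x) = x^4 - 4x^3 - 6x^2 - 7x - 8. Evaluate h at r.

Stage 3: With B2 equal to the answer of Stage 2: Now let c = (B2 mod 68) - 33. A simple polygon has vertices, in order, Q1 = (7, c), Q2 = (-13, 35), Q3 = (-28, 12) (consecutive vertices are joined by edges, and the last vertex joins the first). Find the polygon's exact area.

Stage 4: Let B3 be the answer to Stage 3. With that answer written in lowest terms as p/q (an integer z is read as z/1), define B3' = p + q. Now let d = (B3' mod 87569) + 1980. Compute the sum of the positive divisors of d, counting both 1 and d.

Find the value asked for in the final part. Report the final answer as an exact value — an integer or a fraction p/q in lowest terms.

3872

Stage 1: a(3) = -1*(44) + 1*(-30) - 2*(19) = -112; iterating: a(3)=-112, a(4)=216, a(5)=-416, a(6)=856, a(7)=-1704, a(8)=3392, a(9)=-6808, a(10)=13608, a(11)=-27200, a(12)=54424, a(13)=-108840, a(14)=217664; answer 217664
Stage 2: B1 = 217664; r = -4; 1*(-4)^4 - 4*(-4)^3 - 6*(-4)^2 - 7*(-4)^1 - 8 = (256) + (256) + (-96) + (28) + (-8) = 436; answer 436
Stage 3: B2 = 436; c = -5; cross terms: (7*35 - -13*-5)=180, (-13*12 - -28*35)=824, (-28*-5 - 7*12)=56; twice the area = |1060| = 1060; area = 530; answer 530
Stage 4: B3 = 530; threaded value p + q = 531; d = 2511; 2511 = 3^4 * 31; sigma = (1 + 3 + 9 + 27 + 81) * (1 + 31) = 121 * 32 = 3872; answer 3872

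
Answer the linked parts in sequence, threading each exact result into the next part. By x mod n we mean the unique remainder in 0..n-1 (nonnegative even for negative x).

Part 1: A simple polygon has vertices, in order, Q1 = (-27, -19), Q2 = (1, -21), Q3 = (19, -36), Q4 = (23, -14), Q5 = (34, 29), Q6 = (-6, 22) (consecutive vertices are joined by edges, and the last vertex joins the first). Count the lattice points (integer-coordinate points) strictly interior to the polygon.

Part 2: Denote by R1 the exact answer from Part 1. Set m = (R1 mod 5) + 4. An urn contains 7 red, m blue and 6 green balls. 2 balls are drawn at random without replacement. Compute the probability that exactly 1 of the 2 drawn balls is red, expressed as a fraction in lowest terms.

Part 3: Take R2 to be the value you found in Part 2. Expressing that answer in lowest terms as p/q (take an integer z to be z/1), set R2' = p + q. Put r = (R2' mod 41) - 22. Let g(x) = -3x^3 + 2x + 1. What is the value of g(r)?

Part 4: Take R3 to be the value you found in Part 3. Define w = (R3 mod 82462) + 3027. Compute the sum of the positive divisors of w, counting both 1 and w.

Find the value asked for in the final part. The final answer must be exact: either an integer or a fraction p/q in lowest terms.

Part 1: cross terms: (-27*-21 - 1*-19)=586, (1*-36 - 19*-21)=363, (19*-14 - 23*-36)=562, (23*29 - 34*-14)=1143, (34*22 - -6*29)=922, (-6*-19 - -27*22)=708; twice the area = |4284| = 4284; area = 2142; boundary points = 2 + 3 + 2 + 1 + 1 + 1 = 10; strictly interior points = area - boundary/2 + 1 = 2138; answer 2138
Part 2: R1 = 2138; m = 7; total draws C(20,2) = 190; favorable C(7,1)*C(13,1) = 91; P = 91/190; answer 91/190
Part 3: R2 = 91/190; threaded value p + q = 281; r = 13; -3*(13)^3 + 2*(13)^1 + 1 = (-6591) + (26) + (1) = -6564; answer -6564
Part 4: R3 = -6564; w = 78925; 78925 = 5^2 * 7 * 11 * 41; sigma = (1 + 5 + 25) * (1 + 7) * (1 + 11) * (1 + 41) = 31 * 8 * 12 * 42 = 124992; answer 124992

124992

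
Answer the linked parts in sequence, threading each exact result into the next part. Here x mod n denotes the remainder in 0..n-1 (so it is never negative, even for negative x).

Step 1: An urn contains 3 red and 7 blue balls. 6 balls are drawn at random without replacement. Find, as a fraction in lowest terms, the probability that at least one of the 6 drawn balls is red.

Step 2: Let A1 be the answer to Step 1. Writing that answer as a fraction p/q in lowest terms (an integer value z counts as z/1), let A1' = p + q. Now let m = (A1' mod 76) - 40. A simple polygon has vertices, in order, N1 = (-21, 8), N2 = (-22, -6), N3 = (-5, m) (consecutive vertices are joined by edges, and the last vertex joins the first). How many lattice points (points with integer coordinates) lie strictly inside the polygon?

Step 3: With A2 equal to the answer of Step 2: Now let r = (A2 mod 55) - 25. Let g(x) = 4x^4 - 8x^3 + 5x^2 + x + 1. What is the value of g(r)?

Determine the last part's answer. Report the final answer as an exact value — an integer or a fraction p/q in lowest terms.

Step 1: total draws C(10,6) = 210; complement C(7,6) = 7; favorable 210 - 7 = 203; P = 29/30; answer 29/30
Step 2: A1 = 29/30; threaded value p + q = 59; m = 19; cross terms: (-21*-6 - -22*8)=302, (-22*19 - -5*-6)=-448, (-5*8 - -21*19)=359; twice the area = |213| = 213; area = 213/2; boundary points = 1 + 1 + 1 = 3; strictly interior points = area - boundary/2 + 1 = 106; answer 106
Step 3: A2 = 106; r = 26; 4*(26)^4 - 8*(26)^3 + 5*(26)^2 + 1*(26)^1 + 1 = (1827904) + (-140608) + (3380) + (26) + (1) = 1690703; answer 1690703

1690703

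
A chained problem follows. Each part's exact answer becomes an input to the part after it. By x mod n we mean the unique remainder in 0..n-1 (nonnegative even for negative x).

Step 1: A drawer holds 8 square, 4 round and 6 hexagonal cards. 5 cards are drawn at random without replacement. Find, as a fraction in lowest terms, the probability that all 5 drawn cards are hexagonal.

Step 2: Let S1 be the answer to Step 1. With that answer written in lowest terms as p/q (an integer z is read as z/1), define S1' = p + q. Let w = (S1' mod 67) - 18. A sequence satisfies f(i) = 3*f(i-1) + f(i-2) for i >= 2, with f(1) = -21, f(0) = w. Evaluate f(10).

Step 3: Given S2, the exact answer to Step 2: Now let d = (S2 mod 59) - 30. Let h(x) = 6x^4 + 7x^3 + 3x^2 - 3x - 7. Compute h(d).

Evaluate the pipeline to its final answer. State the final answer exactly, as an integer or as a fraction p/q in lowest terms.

280838

Step 1: total draws C(18,5) = 8568; favorable C(6,5) = 6; P = 1/1428; answer 1/1428
Step 2: S1 = 1/1428; threaded value p + q = 1429; w = 4; f(2) = 3*(-21) + 1*(4) = -59; iterating: f(2)=-59, f(3)=-198, f(4)=-653, f(5)=-2157, f(6)=-7124, f(7)=-23529, f(8)=-77711, f(9)=-256662, f(10)=-847697; answer -847697
Step 3: S2 = -847697; d = -15; 6*(-15)^4 + 7*(-15)^3 + 3*(-15)^2 - 3*(-15)^1 - 7 = (303750) + (-23625) + (675) + (45) + (-7) = 280838; answer 280838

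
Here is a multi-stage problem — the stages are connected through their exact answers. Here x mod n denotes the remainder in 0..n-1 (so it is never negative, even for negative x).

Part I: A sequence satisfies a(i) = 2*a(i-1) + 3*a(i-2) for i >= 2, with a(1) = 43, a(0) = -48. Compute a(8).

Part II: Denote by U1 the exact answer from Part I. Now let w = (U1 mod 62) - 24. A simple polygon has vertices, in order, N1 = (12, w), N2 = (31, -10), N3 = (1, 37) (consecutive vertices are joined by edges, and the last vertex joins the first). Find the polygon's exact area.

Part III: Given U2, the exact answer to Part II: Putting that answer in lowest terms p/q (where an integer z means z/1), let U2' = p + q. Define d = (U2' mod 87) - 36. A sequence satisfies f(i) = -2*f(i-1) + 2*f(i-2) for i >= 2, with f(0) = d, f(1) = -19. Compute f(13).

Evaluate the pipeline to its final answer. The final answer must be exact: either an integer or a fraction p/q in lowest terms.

-4388416

Part I: a(2) = 2*(43) + 3*(-48) = -58; iterating: a(2)=-58, a(3)=13, a(4)=-148, a(5)=-257, a(6)=-958, a(7)=-2687, a(8)=-8248; answer -8248
Part II: U1 = -8248; w = 36; cross terms: (12*-10 - 31*36)=-1236, (31*37 - 1*-10)=1157, (1*36 - 12*37)=-408; twice the area = |-487| = 487; area = 487/2; answer 487/2
Part III: U2 = 487/2; threaded value p + q = 489; d = 18; f(2) = -2*(-19) + 2*(18) = 74; iterating: f(2)=74, f(3)=-186, f(4)=520, f(5)=-1412, f(6)=3864, f(7)=-10552, f(8)=28832, f(9)=-78768, f(10)=215200, f(11)=-587936, f(12)=1606272, f(13)=-4388416; answer -4388416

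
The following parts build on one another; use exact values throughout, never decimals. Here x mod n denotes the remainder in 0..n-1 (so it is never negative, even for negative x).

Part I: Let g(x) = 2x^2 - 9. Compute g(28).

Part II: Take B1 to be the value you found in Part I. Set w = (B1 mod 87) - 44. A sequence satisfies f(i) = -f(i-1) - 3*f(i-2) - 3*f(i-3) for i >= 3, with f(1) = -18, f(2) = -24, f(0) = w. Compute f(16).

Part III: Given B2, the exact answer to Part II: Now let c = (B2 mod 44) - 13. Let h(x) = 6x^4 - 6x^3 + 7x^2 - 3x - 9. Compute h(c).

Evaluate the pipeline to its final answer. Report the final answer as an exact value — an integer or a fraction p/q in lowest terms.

4681

Part I: 2*(28)^2 - 9 = (1568) + (-9) = 1559; answer 1559
Part II: B1 = 1559; w = 36; f(3) = -1*(-24) - 3*(-18) - 3*(36) = -30; iterating: f(3)=-30, f(4)=156, f(5)=6, f(6)=-384, f(7)=-102, f(8)=1236, f(9)=222, f(10)=-3624, f(11)=-750, f(12)=10956, f(13)=2166, f(14)=-32784, f(15)=-6582, f(16)=98436; answer 98436
Part III: B2 = 98436; c = -5; 6*(-5)^4 - 6*(-5)^3 + 7*(-5)^2 - 3*(-5)^1 - 9 = (3750) + (750) + (175) + (15) + (-9) = 4681; answer 4681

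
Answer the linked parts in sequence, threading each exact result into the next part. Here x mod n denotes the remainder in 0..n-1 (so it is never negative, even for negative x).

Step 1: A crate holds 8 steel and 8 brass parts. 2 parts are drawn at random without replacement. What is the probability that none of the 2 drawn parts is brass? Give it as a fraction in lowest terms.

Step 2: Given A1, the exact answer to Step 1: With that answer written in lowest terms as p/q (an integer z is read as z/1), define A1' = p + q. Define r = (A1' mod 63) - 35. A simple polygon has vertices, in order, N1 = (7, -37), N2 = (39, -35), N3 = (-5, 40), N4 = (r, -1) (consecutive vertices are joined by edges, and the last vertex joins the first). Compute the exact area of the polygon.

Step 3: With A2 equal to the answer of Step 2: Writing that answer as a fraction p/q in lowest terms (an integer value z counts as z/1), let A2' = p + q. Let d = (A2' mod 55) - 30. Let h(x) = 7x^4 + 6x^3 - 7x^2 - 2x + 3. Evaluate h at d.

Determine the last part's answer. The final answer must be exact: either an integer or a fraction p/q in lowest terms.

14423

Step 1: total draws C(16,2) = 120; favorable C(8,2) = 28; P = 7/30; answer 7/30
Step 2: A1 = 7/30; threaded value p + q = 37; r = 2; cross terms: (7*-35 - 39*-37)=1198, (39*40 - -5*-35)=1385, (-5*-1 - 2*40)=-75, (2*-37 - 7*-1)=-67; twice the area = |2441| = 2441; area = 2441/2; answer 2441/2
Step 3: A2 = 2441/2; threaded value p + q = 2443; d = -7; 7*(-7)^4 + 6*(-7)^3 - 7*(-7)^2 - 2*(-7)^1 + 3 = (16807) + (-2058) + (-343) + (14) + (3) = 14423; answer 14423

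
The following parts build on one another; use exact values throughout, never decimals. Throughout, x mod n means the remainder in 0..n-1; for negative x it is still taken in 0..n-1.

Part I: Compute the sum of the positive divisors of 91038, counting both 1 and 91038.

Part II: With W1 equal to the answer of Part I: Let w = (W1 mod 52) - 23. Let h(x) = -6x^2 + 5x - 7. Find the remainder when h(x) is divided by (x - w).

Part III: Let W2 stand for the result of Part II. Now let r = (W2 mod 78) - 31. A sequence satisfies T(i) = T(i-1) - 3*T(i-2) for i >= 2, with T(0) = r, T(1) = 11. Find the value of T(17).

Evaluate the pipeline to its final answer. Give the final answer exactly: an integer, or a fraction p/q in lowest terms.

Part I: 91038 = 2 * 3 * 15173; sigma = (1 + 2) * (1 + 3) * (1 + 15173) = 3 * 4 * 15174 = 182088; answer 182088
Part II: W1 = 182088; w = 13; remainder = value at the root: -6*(13)^2 + 5*(13)^1 - 7 = (-1014) + (65) + (-7) = -956; answer -956
Part III: W2 = -956; r = 27; T(2) = 1*(11) - 3*(27) = -70; iterating: T(2)=-70, T(3)=-103, T(4)=107, T(5)=416, T(6)=95, T(7)=-1153, T(8)=-1438, T(9)=2021, T(10)=6335, T(11)=272, T(12)=-18733, T(13)=-19549, T(14)=36650, T(15)=95297, T(16)=-14653, T(17)=-300544; answer -300544

-300544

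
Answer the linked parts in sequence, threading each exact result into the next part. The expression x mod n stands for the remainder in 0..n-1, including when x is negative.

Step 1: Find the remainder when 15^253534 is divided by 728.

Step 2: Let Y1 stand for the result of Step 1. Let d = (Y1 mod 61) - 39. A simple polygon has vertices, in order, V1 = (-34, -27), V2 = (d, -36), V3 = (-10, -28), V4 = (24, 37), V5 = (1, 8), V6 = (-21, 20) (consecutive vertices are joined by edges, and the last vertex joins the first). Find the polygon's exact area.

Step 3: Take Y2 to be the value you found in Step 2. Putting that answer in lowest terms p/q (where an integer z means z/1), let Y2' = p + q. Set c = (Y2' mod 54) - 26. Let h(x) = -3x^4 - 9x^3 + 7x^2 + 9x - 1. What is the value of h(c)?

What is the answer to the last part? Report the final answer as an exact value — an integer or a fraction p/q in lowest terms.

-180541

Step 1: squarings mod 728: 15^1=15, 15^2=225, 15^4=393, 15^8=113, 15^16=393, 15^32=113, 15^64=393, 15^128=113, 15^256=393, 15^512=113, 15^1024=393, 15^2048=113, 15^4096=393, 15^8192=113, 15^16384=393, 15^32768=113, 15^65536=393, 15^131072=113; 15^253534 = 15^2 * 15^4 * 15^8 * 15^16 * 15^64 * 15^512 * 15^1024 * 15^2048 * 15^4096 * 15^16384 * 15^32768 * 15^65536 * 15^131072 = 673 (mod 728); answer 673
Step 2: Y1 = 673; d = -37; cross terms: (-34*-36 - -37*-27)=225, (-37*-28 - -10*-36)=676, (-10*37 - 24*-28)=302, (24*8 - 1*37)=155, (1*20 - -21*8)=188, (-21*-27 - -34*20)=1247; twice the area = |2793| = 2793; area = 2793/2; answer 2793/2
Step 3: Y2 = 2793/2; threaded value p + q = 2795; c = 15; -3*(15)^4 - 9*(15)^3 + 7*(15)^2 + 9*(15)^1 - 1 = (-151875) + (-30375) + (1575) + (135) + (-1) = -180541; answer -180541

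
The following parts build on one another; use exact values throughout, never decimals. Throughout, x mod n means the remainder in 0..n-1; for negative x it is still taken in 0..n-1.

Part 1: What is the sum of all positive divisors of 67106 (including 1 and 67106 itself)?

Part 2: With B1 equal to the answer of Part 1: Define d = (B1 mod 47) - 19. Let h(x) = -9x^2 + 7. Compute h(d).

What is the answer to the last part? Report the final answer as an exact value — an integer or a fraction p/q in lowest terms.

Part 1: 67106 = 2 * 13 * 29 * 89; sigma = (1 + 2) * (1 + 13) * (1 + 29) * (1 + 89) = 3 * 14 * 30 * 90 = 113400; answer 113400
Part 2: B1 = 113400; d = 17; -9*(17)^2 + 7 = (-2601) + (7) = -2594; answer -2594

-2594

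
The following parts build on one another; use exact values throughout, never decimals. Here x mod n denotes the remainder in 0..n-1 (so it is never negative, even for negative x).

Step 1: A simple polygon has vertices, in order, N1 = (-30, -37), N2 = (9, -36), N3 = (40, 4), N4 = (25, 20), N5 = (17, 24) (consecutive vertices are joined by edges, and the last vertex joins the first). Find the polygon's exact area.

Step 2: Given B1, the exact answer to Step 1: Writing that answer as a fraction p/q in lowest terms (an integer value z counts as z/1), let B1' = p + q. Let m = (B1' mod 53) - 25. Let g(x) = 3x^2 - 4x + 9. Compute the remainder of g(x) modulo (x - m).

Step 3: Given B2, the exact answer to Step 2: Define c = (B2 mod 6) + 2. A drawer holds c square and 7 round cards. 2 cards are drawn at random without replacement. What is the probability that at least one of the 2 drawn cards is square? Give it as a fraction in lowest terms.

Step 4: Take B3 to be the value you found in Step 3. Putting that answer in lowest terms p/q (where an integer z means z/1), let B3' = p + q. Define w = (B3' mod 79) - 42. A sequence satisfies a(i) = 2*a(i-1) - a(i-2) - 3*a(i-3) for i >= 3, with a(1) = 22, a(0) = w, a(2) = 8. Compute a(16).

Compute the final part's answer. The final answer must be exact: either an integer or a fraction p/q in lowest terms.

Step 1: cross terms: (-30*-36 - 9*-37)=1413, (9*4 - 40*-36)=1476, (40*20 - 25*4)=700, (25*24 - 17*20)=260, (17*-37 - -30*24)=91; twice the area = |3940| = 3940; area = 1970; answer 1970
Step 2: B1 = 1970; threaded value p + q = 1971; m = -15; remainder = value at the root: 3*(-15)^2 - 4*(-15)^1 + 9 = (675) + (60) + (9) = 744; answer 744
Step 3: B2 = 744; c = 2; total draws C(9,2) = 36; complement C(7,2) = 21; favorable 36 - 21 = 15; P = 5/12; answer 5/12
Step 4: B3 = 5/12; threaded value p + q = 17; w = -25; a(3) = 2*(8) - 1*(22) - 3*(-25) = 69; iterating: a(3)=69, a(4)=64, a(5)=35, a(6)=-201, a(7)=-629, a(8)=-1162, a(9)=-1092, a(10)=865, a(11)=6308, a(12)=15027, a(13)=21151, a(14)=8351, a(15)=-49530, a(16)=-170864; answer -170864

-170864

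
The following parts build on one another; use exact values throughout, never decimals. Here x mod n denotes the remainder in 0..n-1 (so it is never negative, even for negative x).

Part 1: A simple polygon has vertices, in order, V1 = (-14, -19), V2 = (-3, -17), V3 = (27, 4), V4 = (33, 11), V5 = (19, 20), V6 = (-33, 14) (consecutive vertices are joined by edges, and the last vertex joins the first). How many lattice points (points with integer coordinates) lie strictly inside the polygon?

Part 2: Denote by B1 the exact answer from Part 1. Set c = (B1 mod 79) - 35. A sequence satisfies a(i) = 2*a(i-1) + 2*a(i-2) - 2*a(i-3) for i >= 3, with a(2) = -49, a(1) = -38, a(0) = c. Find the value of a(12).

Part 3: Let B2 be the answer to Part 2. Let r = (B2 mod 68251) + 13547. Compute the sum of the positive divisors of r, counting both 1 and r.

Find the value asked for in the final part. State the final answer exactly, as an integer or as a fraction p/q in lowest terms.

Part 1: cross terms: (-14*-17 - -3*-19)=181, (-3*4 - 27*-17)=447, (27*11 - 33*4)=165, (33*20 - 19*11)=451, (19*14 - -33*20)=926, (-33*-19 - -14*14)=823; twice the area = |2993| = 2993; area = 2993/2; boundary points = 1 + 3 + 1 + 1 + 2 + 1 = 9; strictly interior points = area - boundary/2 + 1 = 1493; answer 1493
Part 2: B1 = 1493; c = 36; a(3) = 2*(-49) + 2*(-38) - 2*(36) = -246; iterating: a(3)=-246, a(4)=-514, a(5)=-1422, a(6)=-3380, a(7)=-8576, a(8)=-21068, a(9)=-52528, a(10)=-130040, a(11)=-323000, a(12)=-801024; answer -801024
Part 3: B2 = -801024; r = 31535; 31535 = 5 * 7 * 17 * 53; sigma = (1 + 5) * (1 + 7) * (1 + 17) * (1 + 53) = 6 * 8 * 18 * 54 = 46656; answer 46656

46656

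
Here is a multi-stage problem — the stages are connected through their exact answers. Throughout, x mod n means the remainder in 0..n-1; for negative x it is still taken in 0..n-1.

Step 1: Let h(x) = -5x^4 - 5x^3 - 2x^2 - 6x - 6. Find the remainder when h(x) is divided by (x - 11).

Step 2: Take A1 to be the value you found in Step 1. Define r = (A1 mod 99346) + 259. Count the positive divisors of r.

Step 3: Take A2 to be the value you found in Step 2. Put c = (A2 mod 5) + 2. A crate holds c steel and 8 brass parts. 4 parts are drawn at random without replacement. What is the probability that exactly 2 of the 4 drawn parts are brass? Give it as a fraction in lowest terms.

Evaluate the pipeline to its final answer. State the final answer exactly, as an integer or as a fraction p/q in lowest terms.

Step 1: remainder = value at the root: -5*(11)^4 - 5*(11)^3 - 2*(11)^2 - 6*(11)^1 - 6 = (-73205) + (-6655) + (-242) + (-66) + (-6) = -80174; answer -80174
Step 2: A1 = -80174; r = 19431; 19431 = 3^2 * 17 * 127; number of divisors = (2+1) * (1+1) * (1+1) = 12; answer 12
Step 3: A2 = 12; c = 4; total draws C(12,4) = 495; favorable C(8,2)*C(4,2) = 168; P = 56/165; answer 56/165

56/165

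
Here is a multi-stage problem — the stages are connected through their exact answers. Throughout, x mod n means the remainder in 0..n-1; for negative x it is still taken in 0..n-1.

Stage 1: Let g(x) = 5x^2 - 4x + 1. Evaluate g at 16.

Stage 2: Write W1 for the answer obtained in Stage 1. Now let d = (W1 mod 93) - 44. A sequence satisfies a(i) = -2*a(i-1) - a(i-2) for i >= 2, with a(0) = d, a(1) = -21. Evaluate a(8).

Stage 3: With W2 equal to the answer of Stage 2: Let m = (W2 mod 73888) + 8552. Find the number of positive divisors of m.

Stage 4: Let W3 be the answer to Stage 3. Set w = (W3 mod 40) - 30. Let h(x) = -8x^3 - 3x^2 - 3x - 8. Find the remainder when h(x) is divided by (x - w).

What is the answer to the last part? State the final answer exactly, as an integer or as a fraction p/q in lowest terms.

108928

Stage 1: 5*(16)^2 - 4*(16)^1 + 1 = (1280) + (-64) + (1) = 1217; answer 1217
Stage 2: W1 = 1217; d = -36; a(2) = -2*(-21) - 1*(-36) = 78; iterating: a(2)=78, a(3)=-135, a(4)=192, a(5)=-249, a(6)=306, a(7)=-363, a(8)=420; answer 420
Stage 3: W2 = 420; m = 8972; 8972 = 2^2 * 2243; number of divisors = (2+1) * (1+1) = 6; answer 6
Stage 4: W3 = 6; w = -24; remainder = value at the root: -8*(-24)^3 - 3*(-24)^2 - 3*(-24)^1 - 8 = (110592) + (-1728) + (72) + (-8) = 108928; answer 108928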